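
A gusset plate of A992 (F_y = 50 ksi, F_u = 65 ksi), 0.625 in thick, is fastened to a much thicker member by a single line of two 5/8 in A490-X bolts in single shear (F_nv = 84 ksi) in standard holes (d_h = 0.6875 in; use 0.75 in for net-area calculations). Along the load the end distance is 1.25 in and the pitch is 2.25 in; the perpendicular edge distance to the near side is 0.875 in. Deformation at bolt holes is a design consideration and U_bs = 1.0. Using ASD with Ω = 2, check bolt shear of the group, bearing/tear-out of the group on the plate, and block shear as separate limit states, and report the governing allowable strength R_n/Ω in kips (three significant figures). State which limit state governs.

Bolt shear: A_b = π·0.625²/4 = 0.3068 in²; R_n = 84 × 0.3068 × 2 × 1 = 51.54 kips → 51.54 / 2 = 25.8 kips.
Bearing: edge l_c = 0.9062, r_n = 44.18 kips; interior l_c = 1.562, r_n = 60.94 kips; R_n = 44.18 + 1·60.94 = 105.1 kips → 52.6 kips.
Block shear: A_gv = 2.188, A_nv = 1.484, A_nt = 0.3125 in²; R_n = min(0.6F_uA_nv, 0.6F_yA_gv) + U_bs·F_u·A_nt = 78.2 kips → 39.1 kips.
Bolt shear governs: 25.8 kips.

25.8 kips (bolt shear governs)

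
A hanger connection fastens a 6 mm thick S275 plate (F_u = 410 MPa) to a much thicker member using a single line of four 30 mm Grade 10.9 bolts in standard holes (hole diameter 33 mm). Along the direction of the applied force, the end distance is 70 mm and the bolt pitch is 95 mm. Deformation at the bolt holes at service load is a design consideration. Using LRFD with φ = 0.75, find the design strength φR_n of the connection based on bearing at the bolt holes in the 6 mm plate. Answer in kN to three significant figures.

517 kN

Per bolt r_n = 1.2 l_c t F_u ≤ 2.4 d t F_u; upper limit = 2.4 × 30 × 6 × 410 / 1000 = 177.1 kN.
Edge bolt: l_c = 70 − 33/2 = 53.5 mm → 1.2 × 53.5 × 6 × 410 / 1000 = 157.9 → r_n = 157.9 kN.
Interior bolts: l_c = 95 − 33 = 62 mm → 1.2 × 62 × 6 × 410 / 1000 = 183 → r_n = 177.1 kN.
R_n = 1 × 157.9 + 3 × 177.1 = 689.3 kN.
Design strength φR_n = 0.75 × 689.3 = 517 kN.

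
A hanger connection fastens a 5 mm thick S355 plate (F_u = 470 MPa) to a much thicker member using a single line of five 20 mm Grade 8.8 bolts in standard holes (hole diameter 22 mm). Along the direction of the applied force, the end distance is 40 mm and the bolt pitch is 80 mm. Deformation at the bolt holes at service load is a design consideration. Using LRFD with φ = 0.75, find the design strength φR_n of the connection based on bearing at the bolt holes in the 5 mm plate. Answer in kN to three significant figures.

400 kN

Per bolt r_n = 1.2 l_c t F_u ≤ 2.4 d t F_u; upper limit = 2.4 × 20 × 5 × 470 / 1000 = 112.8 kN.
Edge bolt: l_c = 40 − 22/2 = 29 mm → 1.2 × 29 × 5 × 470 / 1000 = 81.78 → r_n = 81.78 kN.
Interior bolts: l_c = 80 − 22 = 58 mm → 1.2 × 58 × 5 × 470 / 1000 = 163.6 → r_n = 112.8 kN.
R_n = 1 × 81.78 + 4 × 112.8 = 533 kN.
Design strength φR_n = 0.75 × 533 = 400 kN.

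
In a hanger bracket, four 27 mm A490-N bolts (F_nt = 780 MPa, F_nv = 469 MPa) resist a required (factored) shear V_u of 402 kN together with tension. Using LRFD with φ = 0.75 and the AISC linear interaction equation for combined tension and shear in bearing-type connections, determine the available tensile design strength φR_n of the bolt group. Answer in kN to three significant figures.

A_b = π·27²/4 = 572.6 mm²; f_rv = 402 × 1000 / (4 × 572.6) = 175.5 MPa.
F'_nt = 1.3 F_nt − (F_nt / φF_nv) f_rv = 1.3·780 − (780/(0.75·469))·175.5 = 624.8 MPa, capped at F_nt → F'_nt = 624.8 MPa.
R_n = F'_nt · A_b · n = 624.8 × 572.6 × 4 / 1000 = 1431 kN.
Design strength φR_n = 0.75 × 1431 = 1070 kN.

1070 kN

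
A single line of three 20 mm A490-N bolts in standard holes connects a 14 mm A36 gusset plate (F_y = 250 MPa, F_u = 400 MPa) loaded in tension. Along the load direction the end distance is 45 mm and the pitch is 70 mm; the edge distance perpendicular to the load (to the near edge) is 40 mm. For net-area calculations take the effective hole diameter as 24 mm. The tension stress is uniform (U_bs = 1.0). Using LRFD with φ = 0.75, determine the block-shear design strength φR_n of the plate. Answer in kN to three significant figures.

409 kN

Shear plane L_v = 45 + 2·70 = 185 mm; A_gv = 185 × 14 = 2590 mm².
A_nv = (185 − 2.5·24) × 14 = 1750 mm².
A_nt = (40 − 0.5·24) × 14 = 392 mm².
0.6 F_u A_nv = 420 kN; 0.6 F_y A_gv = 388.5 kN → shear yielding governs the shear term.
R_n = 388.5 + 1.0 × 400 × 392 / 1000 = 545.3 kN.
Design strength φR_n = 0.75 × 545.3 = 409 kN.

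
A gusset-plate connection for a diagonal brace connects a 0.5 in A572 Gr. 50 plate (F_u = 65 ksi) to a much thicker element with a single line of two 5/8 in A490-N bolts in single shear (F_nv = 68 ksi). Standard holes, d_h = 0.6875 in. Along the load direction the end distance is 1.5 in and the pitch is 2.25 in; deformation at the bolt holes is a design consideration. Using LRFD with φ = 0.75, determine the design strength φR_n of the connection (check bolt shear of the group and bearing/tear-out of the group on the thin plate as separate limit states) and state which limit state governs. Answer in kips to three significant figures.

Bolt shear: A_b = π·0.625²/4 = 0.3068 in²; R_n = 68 × 0.3068 × 2 × 1 = 41.72 kips → 0.75 × 41.72 = 31.3 kips.
Bearing (1.2 l_c t F_u ≤ 2.4 d t F_u): upper limit = 2.4·0.625·0.5·65 = 48.75 kips.
  Edge l_c = 1.5 − 0.6875/2 = 1.156 → r_n = 45.09 kips; interior l_c = 2.25 − 0.6875 = 1.562 → r_n = 48.75 kips.
  R_n,bearing = 1·45.09 + 1·48.75 = 93.84 kips → 0.75 × 93.84 = 70.4 kips.
Bolt shear governs: 31.3 kips.

31.3 kips (bolt shear governs)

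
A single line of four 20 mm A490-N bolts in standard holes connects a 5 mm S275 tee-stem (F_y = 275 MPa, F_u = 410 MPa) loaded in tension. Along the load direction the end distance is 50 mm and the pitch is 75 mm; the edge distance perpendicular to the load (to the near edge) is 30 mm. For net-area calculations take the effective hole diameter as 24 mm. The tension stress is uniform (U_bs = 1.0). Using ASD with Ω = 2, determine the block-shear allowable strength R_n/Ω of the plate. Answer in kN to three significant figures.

132 kN

Shear plane L_v = 50 + 3·75 = 275 mm; A_gv = 275 × 5 = 1375 mm².
A_nv = (275 − 3.5·24) × 5 = 955 mm².
A_nt = (30 − 0.5·24) × 5 = 90 mm².
0.6 F_u A_nv = 234.9 kN; 0.6 F_y A_gv = 226.9 kN → shear yielding governs the shear term.
R_n = 226.9 + 1.0 × 410 × 90 / 1000 = 263.8 kN.
Allowable strength R_n/Ω = 263.8 / 2 = 132 kN.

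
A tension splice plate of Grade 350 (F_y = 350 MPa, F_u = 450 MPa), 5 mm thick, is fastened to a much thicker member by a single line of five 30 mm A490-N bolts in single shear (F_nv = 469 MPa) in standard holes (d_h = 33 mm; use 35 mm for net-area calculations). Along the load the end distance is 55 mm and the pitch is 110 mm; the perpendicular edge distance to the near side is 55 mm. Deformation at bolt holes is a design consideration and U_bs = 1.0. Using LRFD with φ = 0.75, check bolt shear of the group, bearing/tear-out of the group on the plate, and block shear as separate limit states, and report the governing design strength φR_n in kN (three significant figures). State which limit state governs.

Bolt shear: A_b = π·30²/4 = 706.9 mm²; R_n = 469 × 706.9 × 5 × 1 / 1000 = 1658 kN → 0.75 × 1658 = 1240 kN.
Bearing: edge l_c = 38.5, r_n = 103.9 kN; interior l_c = 77, r_n = 162 kN; R_n = 103.9 + 4·162 = 752 kN → 564 kN.
Block shear: A_gv = 2475, A_nv = 1688, A_nt = 187.5 mm²; R_n = min(0.6F_uA_nv, 0.6F_yA_gv) + U_bs·F_u·A_nt = 540 kN → 405 kN.
Block shear governs: 405 kN.

405 kN (block shear governs)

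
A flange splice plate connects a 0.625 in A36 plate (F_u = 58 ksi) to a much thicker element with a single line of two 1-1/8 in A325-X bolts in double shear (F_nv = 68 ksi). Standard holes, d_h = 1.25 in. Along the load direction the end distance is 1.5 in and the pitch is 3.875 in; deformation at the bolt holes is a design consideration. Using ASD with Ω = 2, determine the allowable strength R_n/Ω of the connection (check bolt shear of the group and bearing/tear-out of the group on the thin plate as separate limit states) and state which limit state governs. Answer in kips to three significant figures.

68 kips (bearing governs)

Bolt shear: A_b = π·1.125²/4 = 0.994 in²; R_n = 68 × 0.994 × 2 × 2 = 270.4 kips → 270.4 / 2 = 135 kips.
Bearing (1.2 l_c t F_u ≤ 2.4 d t F_u): upper limit = 2.4·1.125·0.625·58 = 97.87 kips.
  Edge l_c = 1.5 − 1.25/2 = 0.875 → r_n = 38.06 kips; interior l_c = 3.875 − 1.25 = 2.625 → r_n = 97.87 kips.
  R_n,bearing = 1·38.06 + 1·97.87 = 135.9 kips → 135.9 / 2 = 68 kips.
Bearing governs: 68 kips.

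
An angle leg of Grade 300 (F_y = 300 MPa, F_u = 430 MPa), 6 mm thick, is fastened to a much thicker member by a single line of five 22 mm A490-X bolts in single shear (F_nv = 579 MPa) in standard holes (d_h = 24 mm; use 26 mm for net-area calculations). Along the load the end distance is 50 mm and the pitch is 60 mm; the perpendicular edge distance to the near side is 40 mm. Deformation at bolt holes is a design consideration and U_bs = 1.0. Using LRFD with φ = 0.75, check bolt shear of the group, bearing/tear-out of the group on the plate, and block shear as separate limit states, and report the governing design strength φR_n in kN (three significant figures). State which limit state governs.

Bolt shear: A_b = π·22²/4 = 380.1 mm²; R_n = 579 × 380.1 × 5 × 1 / 1000 = 1100 kN → 0.75 × 1100 = 825 kN.
Bearing: edge l_c = 38, r_n = 117.6 kN; interior l_c = 36, r_n = 111.5 kN; R_n = 117.6 + 4·111.5 = 563.5 kN → 423 kN.
Block shear: A_gv = 1740, A_nv = 1038, A_nt = 162 mm²; R_n = min(0.6F_uA_nv, 0.6F_yA_gv) + U_bs·F_u·A_nt = 337.5 kN → 253 kN.
Block shear governs: 253 kN.

253 kN (block shear governs)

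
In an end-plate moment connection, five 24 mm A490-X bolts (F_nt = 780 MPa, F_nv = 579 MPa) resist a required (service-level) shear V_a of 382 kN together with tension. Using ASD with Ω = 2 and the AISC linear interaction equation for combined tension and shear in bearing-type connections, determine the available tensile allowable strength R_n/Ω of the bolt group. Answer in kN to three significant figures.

632 kN

A_b = π·24²/4 = 452.4 mm²; f_rv = 382 × 1000 / (5 × 452.4) = 168.9 MPa.
F'_nt = 1.3 F_nt − (Ω F_nt / F_nv) f_rv = 1.3·780 − (2·780/579)·168.9 = 559 MPa, capped at F_nt → F'_nt = 559 MPa.
R_n = F'_nt · A_b · n = 559 × 452.4 × 5 / 1000 = 1264 kN.
Allowable strength R_n/Ω = 1264 / 2 = 632 kN.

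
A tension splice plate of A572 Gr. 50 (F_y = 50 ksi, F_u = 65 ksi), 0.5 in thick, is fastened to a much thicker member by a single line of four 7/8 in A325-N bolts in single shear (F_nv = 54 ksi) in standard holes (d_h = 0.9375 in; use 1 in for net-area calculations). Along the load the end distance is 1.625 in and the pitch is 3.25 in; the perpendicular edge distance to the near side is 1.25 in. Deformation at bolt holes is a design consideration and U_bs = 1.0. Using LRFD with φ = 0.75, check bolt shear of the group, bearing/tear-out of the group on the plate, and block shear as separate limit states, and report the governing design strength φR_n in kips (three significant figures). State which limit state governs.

Bolt shear: A_b = π·0.875²/4 = 0.6013 in²; R_n = 54 × 0.6013 × 4 × 1 = 129.9 kips → 0.75 × 129.9 = 97.4 kips.
Bearing: edge l_c = 1.156, r_n = 45.09 kips; interior l_c = 2.312, r_n = 68.25 kips; R_n = 45.09 + 3·68.25 = 249.8 kips → 187 kips.
Block shear: A_gv = 5.688, A_nv = 3.938, A_nt = 0.375 in²; R_n = min(0.6F_uA_nv, 0.6F_yA_gv) + U_bs·F_u·A_nt = 177.9 kips → 133 kips.
Bolt shear governs: 97.4 kips.

97.4 kips (bolt shear governs)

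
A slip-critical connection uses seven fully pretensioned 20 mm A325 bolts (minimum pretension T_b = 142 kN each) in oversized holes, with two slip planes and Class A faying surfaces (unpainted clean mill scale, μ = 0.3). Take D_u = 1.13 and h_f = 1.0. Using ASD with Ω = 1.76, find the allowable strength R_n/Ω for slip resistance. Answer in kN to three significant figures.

R_n = μ · D_u · h_f · T_b · n_s · n_b = 0.3 × 1.13 × 1.0 × 142 × 2 × 7 = 673.9 kN.
Allowable strength R_n/Ω = 673.9 / 1.76 = 383 kN.

383 kN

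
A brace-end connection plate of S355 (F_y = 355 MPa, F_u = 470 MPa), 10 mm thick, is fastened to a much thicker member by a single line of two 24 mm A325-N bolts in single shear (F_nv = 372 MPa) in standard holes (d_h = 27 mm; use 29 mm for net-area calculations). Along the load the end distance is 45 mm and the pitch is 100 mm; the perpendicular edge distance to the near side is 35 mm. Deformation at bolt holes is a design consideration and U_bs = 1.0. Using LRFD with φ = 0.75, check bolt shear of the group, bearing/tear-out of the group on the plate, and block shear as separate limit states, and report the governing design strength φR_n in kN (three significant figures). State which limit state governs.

Bolt shear: A_b = π·24²/4 = 452.4 mm²; R_n = 372 × 452.4 × 2 × 1 / 1000 = 336.6 kN → 0.75 × 336.6 = 252 kN.
Bearing: edge l_c = 31.5, r_n = 177.7 kN; interior l_c = 73, r_n = 270.7 kN; R_n = 177.7 + 1·270.7 = 448.4 kN → 336 kN.
Block shear: A_gv = 1450, A_nv = 1015, A_nt = 205 mm²; R_n = min(0.6F_uA_nv, 0.6F_yA_gv) + U_bs·F_u·A_nt = 382.6 kN → 287 kN.
Bolt shear governs: 252 kN.

252 kN (bolt shear governs)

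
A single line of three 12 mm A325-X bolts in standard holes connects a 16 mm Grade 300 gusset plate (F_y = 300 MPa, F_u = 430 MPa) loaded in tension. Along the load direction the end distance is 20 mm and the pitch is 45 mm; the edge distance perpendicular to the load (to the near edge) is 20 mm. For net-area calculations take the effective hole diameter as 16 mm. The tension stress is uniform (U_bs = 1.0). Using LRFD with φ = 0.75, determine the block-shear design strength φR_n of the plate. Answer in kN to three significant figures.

Shear plane L_v = 20 + 2·45 = 110 mm; A_gv = 110 × 16 = 1760 mm².
A_nv = (110 − 2.5·16) × 16 = 1120 mm².
A_nt = (20 − 0.5·16) × 16 = 192 mm².
0.6 F_u A_nv = 289 kN; 0.6 F_y A_gv = 316.8 kN → shear rupture governs the shear term.
R_n = 289 + 1.0 × 430 × 192 / 1000 = 371.5 kN.
Design strength φR_n = 0.75 × 371.5 = 279 kN.

279 kN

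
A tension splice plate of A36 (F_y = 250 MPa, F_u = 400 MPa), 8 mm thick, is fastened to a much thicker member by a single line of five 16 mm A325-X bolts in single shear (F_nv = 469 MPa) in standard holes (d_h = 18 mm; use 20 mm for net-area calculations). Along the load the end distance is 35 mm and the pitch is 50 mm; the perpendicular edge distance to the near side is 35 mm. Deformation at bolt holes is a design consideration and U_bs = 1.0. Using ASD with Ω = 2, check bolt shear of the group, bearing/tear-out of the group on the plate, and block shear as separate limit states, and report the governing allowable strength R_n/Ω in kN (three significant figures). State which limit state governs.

Bolt shear: A_b = π·16²/4 = 201.1 mm²; R_n = 469 × 201.1 × 5 × 1 / 1000 = 471.5 kN → 471.5 / 2 = 236 kN.
Bearing: edge l_c = 26, r_n = 99.84 kN; interior l_c = 32, r_n = 122.9 kN; R_n = 99.84 + 4·122.9 = 591.4 kN → 296 kN.
Block shear: A_gv = 1880, A_nv = 1160, A_nt = 200 mm²; R_n = min(0.6F_uA_nv, 0.6F_yA_gv) + U_bs·F_u·A_nt = 358.4 kN → 179 kN.
Block shear governs: 179 kN.

179 kN (block shear governs)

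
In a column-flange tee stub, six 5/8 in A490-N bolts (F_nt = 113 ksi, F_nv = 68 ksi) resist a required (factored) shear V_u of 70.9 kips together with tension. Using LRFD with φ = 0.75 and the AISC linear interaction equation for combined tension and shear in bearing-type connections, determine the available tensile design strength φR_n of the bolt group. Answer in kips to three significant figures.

A_b = π·0.625²/4 = 0.3068 in²; f_rv = 70.9 / (6 × 0.3068) = 38.52 ksi.
F'_nt = 1.3 F_nt − (F_nt / φF_nv) f_rv = 1.3·113 − (113/(0.75·68))·38.52 = 61.56 ksi, capped at F_nt → F'_nt = 61.56 ksi.
R_n = F'_nt · A_b · n = 61.56 × 0.3068 × 6 = 113.3 kips.
Design strength φR_n = 0.75 × 113.3 = 85 kips.

85 kips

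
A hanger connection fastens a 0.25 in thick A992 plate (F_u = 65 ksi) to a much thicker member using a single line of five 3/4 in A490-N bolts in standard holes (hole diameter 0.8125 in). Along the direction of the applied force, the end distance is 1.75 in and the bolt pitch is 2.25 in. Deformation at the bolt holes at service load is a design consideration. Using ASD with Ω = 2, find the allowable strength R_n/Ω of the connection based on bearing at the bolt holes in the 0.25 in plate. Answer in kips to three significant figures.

69.2 kips

Per bolt r_n = 1.2 l_c t F_u ≤ 2.4 d t F_u; upper limit = 2.4 × 0.75 × 0.25 × 65 = 29.25 kips.
Edge bolt: l_c = 1.75 − 0.8125/2 = 1.344 in → 1.2 × 1.344 × 0.25 × 65 = 26.2 → r_n = 26.2 kips.
Interior bolts: l_c = 2.25 − 0.8125 = 1.438 in → 1.2 × 1.438 × 0.25 × 65 = 28.03 → r_n = 28.03 kips.
R_n = 1 × 26.2 + 4 × 28.03 = 138.3 kips.
Allowable strength R_n/Ω = 138.3 / 2 = 69.2 kips.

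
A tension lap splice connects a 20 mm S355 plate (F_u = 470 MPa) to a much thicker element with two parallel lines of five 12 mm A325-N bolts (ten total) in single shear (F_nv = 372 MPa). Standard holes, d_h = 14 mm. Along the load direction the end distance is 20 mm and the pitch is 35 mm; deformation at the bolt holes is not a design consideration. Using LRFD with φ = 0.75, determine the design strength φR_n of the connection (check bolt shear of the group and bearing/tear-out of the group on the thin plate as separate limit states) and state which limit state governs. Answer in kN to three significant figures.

316 kN (bolt shear governs)

Bolt shear: A_b = π·12²/4 = 113.1 mm²; R_n = 372 × 113.1 × 10 × 1 / 1000 = 420.7 kN → 0.75 × 420.7 = 316 kN.
Bearing (1.5 l_c t F_u ≤ 3.0 d t F_u): upper limit = 3.0·12·20·470 / 1000 = 338.4 kN.
  Edge l_c = 20 − 14/2 = 13 → r_n = 183.3 kN; interior l_c = 35 − 14 = 21 → r_n = 296.1 kN.
  R_n,bearing = 2·183.3 + 8·296.1 = 2735 kN → 0.75 × 2735 = 2050 kN.
Bolt shear governs: 316 kN.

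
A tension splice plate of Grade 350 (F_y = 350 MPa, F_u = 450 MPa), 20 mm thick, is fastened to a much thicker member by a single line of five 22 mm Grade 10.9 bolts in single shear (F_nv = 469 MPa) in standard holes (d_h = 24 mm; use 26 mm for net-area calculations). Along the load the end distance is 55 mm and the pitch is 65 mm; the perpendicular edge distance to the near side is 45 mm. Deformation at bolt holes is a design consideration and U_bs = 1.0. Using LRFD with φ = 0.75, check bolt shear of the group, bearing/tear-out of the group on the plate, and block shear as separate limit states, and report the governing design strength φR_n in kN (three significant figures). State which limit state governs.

669 kN (bolt shear governs)

Bolt shear: A_b = π·22²/4 = 380.1 mm²; R_n = 469 × 380.1 × 5 × 1 / 1000 = 891.4 kN → 0.75 × 891.4 = 669 kN.
Bearing: edge l_c = 43, r_n = 464.4 kN; interior l_c = 41, r_n = 442.8 kN; R_n = 464.4 + 4·442.8 = 2236 kN → 1680 kN.
Block shear: A_gv = 6300, A_nv = 3960, A_nt = 640 mm²; R_n = min(0.6F_uA_nv, 0.6F_yA_gv) + U_bs·F_u·A_nt = 1357 kN → 1020 kN.
Bolt shear governs: 669 kN.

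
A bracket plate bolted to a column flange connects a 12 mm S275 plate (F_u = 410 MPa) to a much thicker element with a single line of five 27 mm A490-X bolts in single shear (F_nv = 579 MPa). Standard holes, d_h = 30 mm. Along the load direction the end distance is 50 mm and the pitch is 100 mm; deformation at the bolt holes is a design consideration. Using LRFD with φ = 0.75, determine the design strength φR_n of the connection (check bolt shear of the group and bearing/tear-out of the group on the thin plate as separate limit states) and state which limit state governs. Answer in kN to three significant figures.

Bolt shear: A_b = π·27²/4 = 572.6 mm²; R_n = 579 × 572.6 × 5 × 1 / 1000 = 1658 kN → 0.75 × 1658 = 1240 kN.
Bearing (1.2 l_c t F_u ≤ 2.4 d t F_u): upper limit = 2.4·27·12·410 / 1000 = 318.8 kN.
  Edge l_c = 50 − 30/2 = 35 → r_n = 206.6 kN; interior l_c = 100 − 30 = 70 → r_n = 318.8 kN.
  R_n,bearing = 1·206.6 + 4·318.8 = 1482 kN → 0.75 × 1482 = 1110 kN.
Bearing governs: 1110 kN.

1110 kN (bearing governs)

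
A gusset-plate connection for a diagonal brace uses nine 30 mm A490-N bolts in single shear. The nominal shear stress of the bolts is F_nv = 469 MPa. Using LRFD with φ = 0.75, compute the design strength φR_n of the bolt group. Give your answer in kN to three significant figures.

2240 kN

A_b = π × 30² / 4 = 706.9 mm².
R_n = F_nv · A_b · n · n_s = 469 × 706.9 × 9 × 1 / 1000 = 2984 kN.
Design strength φR_n = 0.75 × 2984 = 2240 kN.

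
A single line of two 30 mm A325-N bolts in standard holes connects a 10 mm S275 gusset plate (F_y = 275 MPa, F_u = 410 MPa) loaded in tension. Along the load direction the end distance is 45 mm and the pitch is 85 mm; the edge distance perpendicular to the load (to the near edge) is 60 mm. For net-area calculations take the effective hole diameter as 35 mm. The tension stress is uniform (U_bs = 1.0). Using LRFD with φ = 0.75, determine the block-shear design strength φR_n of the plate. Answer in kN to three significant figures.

274 kN

Shear plane L_v = 45 + 1·85 = 130 mm; A_gv = 130 × 10 = 1300 mm².
A_nv = (130 − 1.5·35) × 10 = 775 mm².
A_nt = (60 − 0.5·35) × 10 = 425 mm².
0.6 F_u A_nv = 190.7 kN; 0.6 F_y A_gv = 214.5 kN → shear rupture governs the shear term.
R_n = 190.7 + 1.0 × 410 × 425 / 1000 = 364.9 kN.
Design strength φR_n = 0.75 × 364.9 = 274 kN.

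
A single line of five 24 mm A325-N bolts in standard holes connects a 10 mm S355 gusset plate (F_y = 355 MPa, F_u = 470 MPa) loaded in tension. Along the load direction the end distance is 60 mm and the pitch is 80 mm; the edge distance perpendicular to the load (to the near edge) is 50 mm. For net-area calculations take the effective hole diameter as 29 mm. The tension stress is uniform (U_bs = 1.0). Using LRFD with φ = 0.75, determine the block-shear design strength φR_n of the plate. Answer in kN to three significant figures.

Shear plane L_v = 60 + 4·80 = 380 mm; A_gv = 380 × 10 = 3800 mm².
A_nv = (380 − 4.5·29) × 10 = 2495 mm².
A_nt = (50 − 0.5·29) × 10 = 355 mm².
0.6 F_u A_nv = 703.6 kN; 0.6 F_y A_gv = 809.4 kN → shear rupture governs the shear term.
R_n = 703.6 + 1.0 × 470 × 355 / 1000 = 870.4 kN.
Design strength φR_n = 0.75 × 870.4 = 653 kN.

653 kN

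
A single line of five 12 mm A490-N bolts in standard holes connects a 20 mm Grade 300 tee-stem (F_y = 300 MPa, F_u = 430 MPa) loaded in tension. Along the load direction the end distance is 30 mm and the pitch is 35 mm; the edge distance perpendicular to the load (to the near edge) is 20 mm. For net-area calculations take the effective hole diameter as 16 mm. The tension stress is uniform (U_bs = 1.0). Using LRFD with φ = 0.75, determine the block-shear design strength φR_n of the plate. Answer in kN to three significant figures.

Shear plane L_v = 30 + 4·35 = 170 mm; A_gv = 170 × 20 = 3400 mm².
A_nv = (170 − 4.5·16) × 20 = 1960 mm².
A_nt = (20 − 0.5·16) × 20 = 240 mm².
0.6 F_u A_nv = 505.7 kN; 0.6 F_y A_gv = 612 kN → shear rupture governs the shear term.
R_n = 505.7 + 1.0 × 430 × 240 / 1000 = 608.9 kN.
Design strength φR_n = 0.75 × 608.9 = 457 kN.

457 kN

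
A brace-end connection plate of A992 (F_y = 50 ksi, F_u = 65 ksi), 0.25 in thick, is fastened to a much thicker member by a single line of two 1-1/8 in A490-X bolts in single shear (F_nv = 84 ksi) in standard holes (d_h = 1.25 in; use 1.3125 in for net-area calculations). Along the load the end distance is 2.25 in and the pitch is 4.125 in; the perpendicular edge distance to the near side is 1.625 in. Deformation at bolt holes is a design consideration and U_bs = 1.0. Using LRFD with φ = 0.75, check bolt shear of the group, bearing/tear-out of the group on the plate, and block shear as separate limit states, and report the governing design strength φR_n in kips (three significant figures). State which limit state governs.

Bolt shear: A_b = π·1.125²/4 = 0.994 in²; R_n = 84 × 0.994 × 2 × 1 = 167 kips → 0.75 × 167 = 125 kips.
Bearing: edge l_c = 1.625, r_n = 31.69 kips; interior l_c = 2.875, r_n = 43.87 kips; R_n = 31.69 + 1·43.87 = 75.56 kips → 56.7 kips.
Block shear: A_gv = 1.594, A_nv = 1.102, A_nt = 0.2422 in²; R_n = min(0.6F_uA_nv, 0.6F_yA_gv) + U_bs·F_u·A_nt = 58.7 kips → 44 kips.
Block shear governs: 44 kips.

44 kips (block shear governs)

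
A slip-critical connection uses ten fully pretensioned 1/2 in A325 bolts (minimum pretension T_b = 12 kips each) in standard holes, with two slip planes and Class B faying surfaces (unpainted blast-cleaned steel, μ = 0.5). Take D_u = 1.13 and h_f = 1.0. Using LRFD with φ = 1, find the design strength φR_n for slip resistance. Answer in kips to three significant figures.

R_n = μ · D_u · h_f · T_b · n_s · n_b = 0.5 × 1.13 × 1.0 × 12 × 2 × 10 = 135.6 kips.
Design strength φR_n = 1 × 135.6 = 136 kips.

136 kips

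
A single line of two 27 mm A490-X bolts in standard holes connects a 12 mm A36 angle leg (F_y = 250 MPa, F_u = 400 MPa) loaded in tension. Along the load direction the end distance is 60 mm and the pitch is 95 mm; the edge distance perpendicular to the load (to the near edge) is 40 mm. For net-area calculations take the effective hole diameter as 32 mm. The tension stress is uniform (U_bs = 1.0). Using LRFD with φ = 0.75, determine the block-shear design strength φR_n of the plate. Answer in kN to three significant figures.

Shear plane L_v = 60 + 1·95 = 155 mm; A_gv = 155 × 12 = 1860 mm².
A_nv = (155 − 1.5·32) × 12 = 1284 mm².
A_nt = (40 − 0.5·32) × 12 = 288 mm².
0.6 F_u A_nv = 308.2 kN; 0.6 F_y A_gv = 279 kN → shear yielding governs the shear term.
R_n = 279 + 1.0 × 400 × 288 / 1000 = 394.2 kN.
Design strength φR_n = 0.75 × 394.2 = 296 kN.

296 kN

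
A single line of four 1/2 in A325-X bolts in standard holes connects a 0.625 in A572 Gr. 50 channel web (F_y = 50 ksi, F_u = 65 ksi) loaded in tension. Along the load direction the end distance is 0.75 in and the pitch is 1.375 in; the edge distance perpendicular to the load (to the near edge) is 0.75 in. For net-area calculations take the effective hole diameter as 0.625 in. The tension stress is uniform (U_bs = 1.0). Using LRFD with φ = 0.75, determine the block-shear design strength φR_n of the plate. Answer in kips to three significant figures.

Shear plane L_v = 0.75 + 3·1.375 = 4.875 in; A_gv = 4.875 × 0.625 = 3.047 in².
A_nv = (4.875 − 3.5·0.625) × 0.625 = 1.68 in².
A_nt = (0.75 − 0.5·0.625) × 0.625 = 0.2734 in².
0.6 F_u A_nv = 65.51 kips; 0.6 F_y A_gv = 91.41 kips → shear rupture governs the shear term.
R_n = 65.51 + 1.0 × 65 × 0.2734 = 83.28 kips.
Design strength φR_n = 0.75 × 83.28 = 62.5 kips.

62.5 kips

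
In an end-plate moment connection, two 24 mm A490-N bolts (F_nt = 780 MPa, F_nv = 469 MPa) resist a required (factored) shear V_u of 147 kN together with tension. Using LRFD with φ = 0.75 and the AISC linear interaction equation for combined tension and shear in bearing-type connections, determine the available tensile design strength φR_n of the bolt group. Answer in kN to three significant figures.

A_b = π·24²/4 = 452.4 mm²; f_rv = 147 × 1000 / (2 × 452.4) = 162.5 MPa.
F'_nt = 1.3 F_nt − (F_nt / φF_nv) f_rv = 1.3·780 − (780/(0.75·469))·162.5 = 653.7 MPa, capped at F_nt → F'_nt = 653.7 MPa.
R_n = F'_nt · A_b · n = 653.7 × 452.4 × 2 / 1000 = 591.5 kN.
Design strength φR_n = 0.75 × 591.5 = 444 kN.

444 kN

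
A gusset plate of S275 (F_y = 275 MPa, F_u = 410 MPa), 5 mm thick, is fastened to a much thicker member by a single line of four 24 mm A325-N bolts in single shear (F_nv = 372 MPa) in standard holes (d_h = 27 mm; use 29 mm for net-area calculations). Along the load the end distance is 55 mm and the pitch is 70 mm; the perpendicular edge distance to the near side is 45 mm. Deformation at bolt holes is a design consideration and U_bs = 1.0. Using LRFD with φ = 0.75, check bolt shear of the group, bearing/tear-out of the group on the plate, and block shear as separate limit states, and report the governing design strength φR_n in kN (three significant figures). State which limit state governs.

198 kN (block shear governs)

Bolt shear: A_b = π·24²/4 = 452.4 mm²; R_n = 372 × 452.4 × 4 × 1 / 1000 = 673.2 kN → 0.75 × 673.2 = 505 kN.
Bearing: edge l_c = 41.5, r_n = 102.1 kN; interior l_c = 43, r_n = 105.8 kN; R_n = 102.1 + 3·105.8 = 419.4 kN → 315 kN.
Block shear: A_gv = 1325, A_nv = 817.5, A_nt = 152.5 mm²; R_n = min(0.6F_uA_nv, 0.6F_yA_gv) + U_bs·F_u·A_nt = 263.6 kN → 198 kN.
Block shear governs: 198 kN.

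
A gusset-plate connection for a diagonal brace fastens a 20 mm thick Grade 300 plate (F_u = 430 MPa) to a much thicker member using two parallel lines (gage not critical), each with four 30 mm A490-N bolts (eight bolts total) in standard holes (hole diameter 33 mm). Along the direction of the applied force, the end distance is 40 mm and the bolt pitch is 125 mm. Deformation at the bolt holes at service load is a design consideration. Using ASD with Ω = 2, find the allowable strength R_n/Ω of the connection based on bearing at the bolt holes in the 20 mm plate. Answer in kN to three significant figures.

Per bolt r_n = 1.2 l_c t F_u ≤ 2.4 d t F_u; upper limit = 2.4 × 30 × 20 × 430 / 1000 = 619.2 kN.
Edge bolt: l_c = 40 − 33/2 = 23.5 mm → 1.2 × 23.5 × 20 × 430 / 1000 = 242.5 → r_n = 242.5 kN.
Interior bolts: l_c = 125 − 33 = 92 mm → 1.2 × 92 × 20 × 430 / 1000 = 949.4 → r_n = 619.2 kN.
R_n = 2 × 242.5 + 6 × 619.2 = 4200 kN.
Allowable strength R_n/Ω = 4200 / 2 = 2100 kN.

2100 kN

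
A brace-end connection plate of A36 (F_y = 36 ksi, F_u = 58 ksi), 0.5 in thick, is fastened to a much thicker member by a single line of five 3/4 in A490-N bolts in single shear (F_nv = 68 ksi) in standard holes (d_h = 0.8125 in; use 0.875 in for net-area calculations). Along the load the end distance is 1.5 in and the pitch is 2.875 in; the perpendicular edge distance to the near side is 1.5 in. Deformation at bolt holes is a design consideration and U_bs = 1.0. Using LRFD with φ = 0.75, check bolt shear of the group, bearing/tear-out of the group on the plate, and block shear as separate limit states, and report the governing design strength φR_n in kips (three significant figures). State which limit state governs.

113 kips (bolt shear governs)

Bolt shear: A_b = π·0.75²/4 = 0.4418 in²; R_n = 68 × 0.4418 × 5 × 1 = 150.2 kips → 0.75 × 150.2 = 113 kips.
Bearing: edge l_c = 1.094, r_n = 38.06 kips; interior l_c = 2.062, r_n = 52.2 kips; R_n = 38.06 + 4·52.2 = 246.9 kips → 185 kips.
Block shear: A_gv = 6.5, A_nv = 4.531, A_nt = 0.5312 in²; R_n = min(0.6F_uA_nv, 0.6F_yA_gv) + U_bs·F_u·A_nt = 171.2 kips → 128 kips.
Bolt shear governs: 113 kips.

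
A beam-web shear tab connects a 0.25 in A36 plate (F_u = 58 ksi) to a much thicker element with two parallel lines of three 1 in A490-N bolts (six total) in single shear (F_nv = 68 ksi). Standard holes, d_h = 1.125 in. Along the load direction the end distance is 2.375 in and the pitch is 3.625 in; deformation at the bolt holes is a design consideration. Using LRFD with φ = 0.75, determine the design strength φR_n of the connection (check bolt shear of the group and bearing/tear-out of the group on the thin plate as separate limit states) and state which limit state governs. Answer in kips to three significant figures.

152 kips (bearing governs)

Bolt shear: A_b = π·1²/4 = 0.7854 in²; R_n = 68 × 0.7854 × 6 × 1 = 320.4 kips → 0.75 × 320.4 = 240 kips.
Bearing (1.2 l_c t F_u ≤ 2.4 d t F_u): upper limit = 2.4·1·0.25·58 = 34.8 kips.
  Edge l_c = 2.375 − 1.125/2 = 1.812 → r_n = 31.54 kips; interior l_c = 3.625 − 1.125 = 2.5 → r_n = 34.8 kips.
  R_n,bearing = 2·31.54 + 4·34.8 = 202.3 kips → 0.75 × 202.3 = 152 kips.
Bearing governs: 152 kips.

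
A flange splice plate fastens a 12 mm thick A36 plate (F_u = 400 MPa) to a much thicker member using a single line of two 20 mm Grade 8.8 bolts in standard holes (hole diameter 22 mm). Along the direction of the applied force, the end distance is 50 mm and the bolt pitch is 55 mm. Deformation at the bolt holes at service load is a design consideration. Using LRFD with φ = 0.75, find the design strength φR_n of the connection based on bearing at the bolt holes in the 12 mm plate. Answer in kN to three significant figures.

Per bolt r_n = 1.2 l_c t F_u ≤ 2.4 d t F_u; upper limit = 2.4 × 20 × 12 × 400 / 1000 = 230.4 kN.
Edge bolt: l_c = 50 − 22/2 = 39 mm → 1.2 × 39 × 12 × 400 / 1000 = 224.6 → r_n = 224.6 kN.
Interior bolts: l_c = 55 − 22 = 33 mm → 1.2 × 33 × 12 × 400 / 1000 = 190.1 → r_n = 190.1 kN.
R_n = 1 × 224.6 + 1 × 190.1 = 414.7 kN.
Design strength φR_n = 0.75 × 414.7 = 311 kN.

311 kN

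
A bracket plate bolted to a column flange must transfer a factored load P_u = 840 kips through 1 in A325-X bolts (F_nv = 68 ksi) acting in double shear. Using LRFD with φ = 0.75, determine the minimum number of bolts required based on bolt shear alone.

11 bolts

A_b = π·1²/4 = 0.7854 in².
Per-bolt design strength φR_n = 0.75 × 68 × 0.7854 × 2 = 80.11 kips.
n ≥ 840 / 80.11 = 10.49 → use 11 bolts.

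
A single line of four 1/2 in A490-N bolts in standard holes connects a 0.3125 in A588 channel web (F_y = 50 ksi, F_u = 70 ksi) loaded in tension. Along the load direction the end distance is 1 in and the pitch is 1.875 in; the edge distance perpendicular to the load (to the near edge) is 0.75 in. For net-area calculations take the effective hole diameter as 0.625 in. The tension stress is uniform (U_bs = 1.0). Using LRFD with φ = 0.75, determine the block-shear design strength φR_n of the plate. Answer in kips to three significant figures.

50.9 kips

Shear plane L_v = 1 + 3·1.875 = 6.625 in; A_gv = 6.625 × 0.3125 = 2.07 in².
A_nv = (6.625 − 3.5·0.625) × 0.3125 = 1.387 in².
A_nt = (0.75 − 0.5·0.625) × 0.3125 = 0.1367 in².
0.6 F_u A_nv = 58.24 kips; 0.6 F_y A_gv = 62.11 kips → shear rupture governs the shear term.
R_n = 58.24 + 1.0 × 70 × 0.1367 = 67.81 kips.
Design strength φR_n = 0.75 × 67.81 = 50.9 kips.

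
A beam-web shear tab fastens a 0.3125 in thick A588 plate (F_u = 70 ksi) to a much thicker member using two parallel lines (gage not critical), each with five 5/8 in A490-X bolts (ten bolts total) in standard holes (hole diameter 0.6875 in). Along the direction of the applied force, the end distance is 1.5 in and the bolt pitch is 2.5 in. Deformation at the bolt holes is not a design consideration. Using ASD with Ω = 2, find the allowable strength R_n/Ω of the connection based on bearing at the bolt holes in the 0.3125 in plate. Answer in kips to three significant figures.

202 kips

Per bolt r_n = 1.5 l_c t F_u ≤ 3.0 d t F_u; upper limit = 3.0 × 0.625 × 0.3125 × 70 = 41.02 kips.
Edge bolt: l_c = 1.5 − 0.6875/2 = 1.156 in → 1.5 × 1.156 × 0.3125 × 70 = 37.94 → r_n = 37.94 kips.
Interior bolts: l_c = 2.5 − 0.6875 = 1.812 in → 1.5 × 1.812 × 0.3125 × 70 = 59.47 → r_n = 41.02 kips.
R_n = 2 × 37.94 + 8 × 41.02 = 404 kips.
Allowable strength R_n/Ω = 404 / 2 = 202 kips.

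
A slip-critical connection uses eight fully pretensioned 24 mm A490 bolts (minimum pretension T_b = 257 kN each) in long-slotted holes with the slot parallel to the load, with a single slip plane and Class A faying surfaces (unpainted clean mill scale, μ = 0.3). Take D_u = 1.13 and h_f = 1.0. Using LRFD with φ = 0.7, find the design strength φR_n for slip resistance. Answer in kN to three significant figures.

488 kN

R_n = μ · D_u · h_f · T_b · n_s · n_b = 0.3 × 1.13 × 1.0 × 257 × 1 × 8 = 697 kN.
Design strength φR_n = 0.7 × 697 = 488 kN.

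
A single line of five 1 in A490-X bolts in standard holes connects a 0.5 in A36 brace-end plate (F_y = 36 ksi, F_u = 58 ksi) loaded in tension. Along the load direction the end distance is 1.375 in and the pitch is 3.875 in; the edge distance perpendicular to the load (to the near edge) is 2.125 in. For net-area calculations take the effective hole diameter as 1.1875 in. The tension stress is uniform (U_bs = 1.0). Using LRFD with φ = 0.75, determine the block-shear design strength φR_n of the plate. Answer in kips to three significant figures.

170 kips

Shear plane L_v = 1.375 + 4·3.875 = 16.88 in; A_gv = 16.88 × 0.5 = 8.438 in².
A_nv = (16.88 − 4.5·1.1875) × 0.5 = 5.766 in².
A_nt = (2.125 − 0.5·1.1875) × 0.5 = 0.7656 in².
0.6 F_u A_nv = 200.6 kips; 0.6 F_y A_gv = 182.2 kips → shear yielding governs the shear term.
R_n = 182.2 + 1.0 × 58 × 0.7656 = 226.7 kips.
Design strength φR_n = 0.75 × 226.7 = 170 kips.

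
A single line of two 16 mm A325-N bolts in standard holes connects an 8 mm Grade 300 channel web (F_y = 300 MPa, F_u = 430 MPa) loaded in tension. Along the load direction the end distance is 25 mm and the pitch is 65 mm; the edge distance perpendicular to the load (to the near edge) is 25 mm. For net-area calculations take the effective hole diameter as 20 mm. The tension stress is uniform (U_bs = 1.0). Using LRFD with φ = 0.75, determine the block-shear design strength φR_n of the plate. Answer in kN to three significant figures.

Shear plane L_v = 25 + 1·65 = 90 mm; A_gv = 90 × 8 = 720 mm².
A_nv = (90 − 1.5·20) × 8 = 480 mm².
A_nt = (25 − 0.5·20) × 8 = 120 mm².
0.6 F_u A_nv = 123.8 kN; 0.6 F_y A_gv = 129.6 kN → shear rupture governs the shear term.
R_n = 123.8 + 1.0 × 430 × 120 / 1000 = 175.4 kN.
Design strength φR_n = 0.75 × 175.4 = 132 kN.

132 kN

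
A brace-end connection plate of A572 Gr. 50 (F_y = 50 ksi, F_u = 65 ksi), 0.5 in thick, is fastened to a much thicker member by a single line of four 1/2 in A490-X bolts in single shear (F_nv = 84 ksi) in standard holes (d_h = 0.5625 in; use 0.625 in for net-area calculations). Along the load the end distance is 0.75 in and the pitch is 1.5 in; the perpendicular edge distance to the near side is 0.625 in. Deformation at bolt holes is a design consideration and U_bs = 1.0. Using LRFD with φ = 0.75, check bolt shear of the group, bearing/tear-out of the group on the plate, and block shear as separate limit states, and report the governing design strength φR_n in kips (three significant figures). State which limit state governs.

49.5 kips (bolt shear governs)

Bolt shear: A_b = π·0.5²/4 = 0.1963 in²; R_n = 84 × 0.1963 × 4 × 1 = 65.97 kips → 0.75 × 65.97 = 49.5 kips.
Bearing: edge l_c = 0.4688, r_n = 18.28 kips; interior l_c = 0.9375, r_n = 36.56 kips; R_n = 18.28 + 3·36.56 = 128 kips → 96 kips.
Block shear: A_gv = 2.625, A_nv = 1.531, A_nt = 0.1562 in²; R_n = min(0.6F_uA_nv, 0.6F_yA_gv) + U_bs·F_u·A_nt = 69.88 kips → 52.4 kips.
Bolt shear governs: 49.5 kips.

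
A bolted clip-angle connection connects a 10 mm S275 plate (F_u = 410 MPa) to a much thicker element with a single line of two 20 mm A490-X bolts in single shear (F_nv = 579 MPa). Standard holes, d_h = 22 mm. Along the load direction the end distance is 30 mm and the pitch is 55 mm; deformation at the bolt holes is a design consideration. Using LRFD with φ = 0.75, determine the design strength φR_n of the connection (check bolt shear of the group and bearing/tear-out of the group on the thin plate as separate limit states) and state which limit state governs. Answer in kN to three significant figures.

Bolt shear: A_b = π·20²/4 = 314.2 mm²; R_n = 579 × 314.2 × 2 × 1 / 1000 = 363.8 kN → 0.75 × 363.8 = 273 kN.
Bearing (1.2 l_c t F_u ≤ 2.4 d t F_u): upper limit = 2.4·20·10·410 / 1000 = 196.8 kN.
  Edge l_c = 30 − 22/2 = 19 → r_n = 93.48 kN; interior l_c = 55 − 22 = 33 → r_n = 162.4 kN.
  R_n,bearing = 1·93.48 + 1·162.4 = 255.8 kN → 0.75 × 255.8 = 192 kN.
Bearing governs: 192 kN.

192 kN (bearing governs)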